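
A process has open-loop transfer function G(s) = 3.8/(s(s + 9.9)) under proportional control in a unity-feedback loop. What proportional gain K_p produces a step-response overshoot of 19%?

From %OS = 100·exp(−πζ/√(1−ζ²)) = 19%, ζ = −ln(0.19)/√(π²+ln²(0.19)) = 0.4673.
Characteristic equation s² + 9.9s + 3.8K_p = 0 gives ζ = 9.9/(2√(3.8K_p)).
Setting ζ = 0.4673: √(3.8K_p) = 9.9/(2·0.4673) = 10.59, so K_p = 112.2/3.8 = 29.5.

K_p = 29.5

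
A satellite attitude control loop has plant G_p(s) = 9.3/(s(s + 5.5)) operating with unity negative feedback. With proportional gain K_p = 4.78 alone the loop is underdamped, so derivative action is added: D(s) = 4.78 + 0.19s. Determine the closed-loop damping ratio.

Forward path: (4.78 + 0.19s)·9.3/(s(s+5.5)). The closed-loop characteristic equation is s² + (5.5 + 9.3·0.19)s + 9.3·4.78 = 0.
That is s² + 7.267s + 44.45 = 0, so ω_n = 6.667 rad/s and ζ = 7.267/(2·6.667) = 0.545.

ζ = 0.545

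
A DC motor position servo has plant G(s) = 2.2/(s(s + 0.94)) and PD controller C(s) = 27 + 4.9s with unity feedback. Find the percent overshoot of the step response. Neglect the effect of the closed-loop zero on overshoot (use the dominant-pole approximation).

2.53%

Forward path: (27 + 4.9s)·2.2/(s(s+0.94)). The closed-loop characteristic equation is s² + (0.94 + 2.2·4.9)s + 2.2·27 = 0.
That is s² + 11.72s + 59.4 = 0, so ω_n = 7.707 rad/s and ζ = 11.72/(2·7.707) = 0.7603.
%OS = 100·exp(−πζ/√(1−ζ²)) = 2.53%.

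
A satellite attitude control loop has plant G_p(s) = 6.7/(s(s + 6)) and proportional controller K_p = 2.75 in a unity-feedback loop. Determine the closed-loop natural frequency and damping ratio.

ω_n = 4.29 rad/s, ζ = 0.699

1 + K_p·G_p(s) = 0 gives s² + 6s + 18.43 = 0.
So ω_n² = 18.43 ⇒ ω_n = 4.292 rad/s, and ζ = 6/(2ω_n) = 0.699.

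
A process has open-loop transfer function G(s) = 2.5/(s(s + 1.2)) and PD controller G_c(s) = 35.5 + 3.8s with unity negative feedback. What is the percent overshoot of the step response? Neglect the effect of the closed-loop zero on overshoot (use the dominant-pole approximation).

11.4%

Forward path: (35.5 + 3.8s)·2.5/(s(s+1.2)). The closed-loop characteristic equation is s² + (1.2 + 2.5·3.8)s + 2.5·35.5 = 0.
That is s² + 10.7s + 88.75 = 0, so ω_n = 9.421 rad/s and ζ = 10.7/(2·9.421) = 0.5679.
%OS = 100·exp(−πζ/√(1−ζ²)) = 11.4%.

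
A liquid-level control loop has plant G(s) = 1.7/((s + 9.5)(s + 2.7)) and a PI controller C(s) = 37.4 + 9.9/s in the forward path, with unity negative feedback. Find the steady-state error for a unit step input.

0

The open loop C(s)G(s) has a pole at the origin (type 1), so the static position error constant is infinite and e_ss = 1/(1+∞) = 0.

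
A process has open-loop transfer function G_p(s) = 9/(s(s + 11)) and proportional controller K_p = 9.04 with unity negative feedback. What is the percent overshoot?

Closed-loop characteristic equation: s² + 11s + 81.36 = 0, so ω_n = 9.02 rad/s and ζ = 11/(2·9.02) = 0.6098.
%OS = 100·exp(−πζ/√(1−ζ²)) = 100·exp(−π·0.6098/√0.6282) = 8.92%.

8.92%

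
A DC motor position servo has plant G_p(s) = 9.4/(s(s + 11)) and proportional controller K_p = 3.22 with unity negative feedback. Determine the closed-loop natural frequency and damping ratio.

ω_n = 5.5 rad/s, ζ = 1

The closed-loop denominator is s(s+11) + 3.22·9.4 = s² + 11s + 30.27.
So ω_n² = 30.27 ⇒ ω_n = 5.502 rad/s, and ζ = 11/(2ω_n) = 1.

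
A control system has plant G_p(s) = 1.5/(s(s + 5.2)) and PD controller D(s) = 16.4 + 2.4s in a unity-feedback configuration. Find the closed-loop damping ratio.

Forward path: (16.4 + 2.4s)·1.5/(s(s+5.2)). The closed-loop characteristic equation is s² + (5.2 + 1.5·2.4)s + 1.5·16.4 = 0.
That is s² + 8.8s + 24.6 = 0, so ω_n = 4.96 rad/s and ζ = 8.8/(2·4.96) = 0.8871.

ζ = 0.887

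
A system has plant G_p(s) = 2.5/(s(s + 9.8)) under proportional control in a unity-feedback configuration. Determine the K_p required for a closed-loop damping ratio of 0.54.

K_p = 32.9

Closed-loop characteristic equation: s² + 9.8s + K_p·2.5 = 0.
So ω_n = √(2.5K_p) and 2ζω_n = 9.8, giving ζ = 9.8/(2√(2.5K_p)).
Setting ζ = 0.54: √(2.5K_p) = 9.8/(2·0.54) = 9.074, so K_p = 82.34/2.5 = 32.9.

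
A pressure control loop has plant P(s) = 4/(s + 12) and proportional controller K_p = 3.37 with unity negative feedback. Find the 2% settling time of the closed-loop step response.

Closed-loop transfer function: T(s) = K_p·P(s)/(1 + K_p·P(s)) = 13.48/(s + 12 + 13.48) = 13.48/(s + 25.48).
Time constant τ = 1/25.48 = 0.03925 s, so the 2% settling time is about 4τ = 0.157 s.

T_s ≈ 0.157 s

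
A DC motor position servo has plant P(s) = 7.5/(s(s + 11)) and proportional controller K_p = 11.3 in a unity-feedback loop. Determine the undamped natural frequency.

1 + K_p·P(s) = 0 gives s² + 11s + 84.75 = 0.
So ω_n² = 84.75 ⇒ ω_n = 9.206 rad/s, and ζ = 11/(2ω_n) = 0.597.

ω_n = 9.21 rad/s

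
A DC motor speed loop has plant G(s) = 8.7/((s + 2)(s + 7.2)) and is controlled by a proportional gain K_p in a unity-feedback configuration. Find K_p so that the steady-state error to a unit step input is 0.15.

For a type-0 loop with proportional control, e_ss = 1/(1 + K_p·G(0)).
G(0) = 0.6042. Require 1/(1 + K_p·0.6042) = 0.15, so 1 + 0.6042·K_p = 6.667.
K_p = (6.667 − 1)/0.6042 = 9.38.

K_p = 9.38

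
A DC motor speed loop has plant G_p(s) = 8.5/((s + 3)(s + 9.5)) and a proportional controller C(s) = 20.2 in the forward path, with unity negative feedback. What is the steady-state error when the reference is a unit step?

0.142

The loop is type 0. Static position error constant K_pos = C(0)·G_p(0) = 20.2·0.2982 = 6.025.
Steady-state error to a unit step: e_ss = 1/(1+K_pos) = 1/7.025 = 0.142.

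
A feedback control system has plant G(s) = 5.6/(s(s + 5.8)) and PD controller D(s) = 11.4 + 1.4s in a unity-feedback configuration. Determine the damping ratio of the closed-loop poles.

ζ = 0.854

Forward path: (11.4 + 1.4s)·5.6/(s(s+5.8)). The closed-loop characteristic equation is s² + (5.8 + 5.6·1.4)s + 5.6·11.4 = 0.
That is s² + 13.64s + 63.84 = 0, so ω_n = 7.99 rad/s and ζ = 13.64/(2·7.99) = 0.8536.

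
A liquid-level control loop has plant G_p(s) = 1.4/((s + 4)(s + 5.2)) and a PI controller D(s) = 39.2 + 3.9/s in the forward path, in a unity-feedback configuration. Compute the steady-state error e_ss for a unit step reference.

0

The open loop D(s)G_p(s) has a pole at the origin (type 1), so the static position error constant is infinite and e_ss = 1/(1+∞) = 0.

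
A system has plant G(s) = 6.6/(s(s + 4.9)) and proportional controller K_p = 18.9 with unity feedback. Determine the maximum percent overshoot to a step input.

From 1 + K_pG(s) = 0: s² + 4.9s + 124.7 = 0 ⇒ ω_n = 11.17, ζ = 0.2194.
%OS = 100·exp(−πζ/√(1−ζ²)) = 100·exp(−π·0.2194/√0.9519) = 49.3%.

49.3%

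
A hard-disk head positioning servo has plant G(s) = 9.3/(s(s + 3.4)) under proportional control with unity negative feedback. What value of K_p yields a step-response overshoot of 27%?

From %OS = 100·exp(−πζ/√(1−ζ²)) = 27%, ζ = −ln(0.27)/√(π²+ln²(0.27)) = 0.3847.
Characteristic equation s² + 3.4s + 9.3K_p = 0 gives ζ = 3.4/(2√(9.3K_p)).
Setting ζ = 0.3847: √(9.3K_p) = 3.4/(2·0.3847) = 4.419, so K_p = 19.53/9.3 = 2.1.

K_p = 2.1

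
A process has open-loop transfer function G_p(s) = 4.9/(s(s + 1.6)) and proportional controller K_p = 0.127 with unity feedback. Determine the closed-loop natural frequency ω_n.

1 + K_p·G_p(s) = 0 gives s² + 1.6s + 0.6223 = 0.
Matching s² + 2ζω_n s + ω_n²: ω_n = √0.6223 = 0.7889 rad/s and 2ζω_n = 1.6, so ζ = 1.6/(2·0.7889) = 1.01.

ω_n = 0.789 rad/s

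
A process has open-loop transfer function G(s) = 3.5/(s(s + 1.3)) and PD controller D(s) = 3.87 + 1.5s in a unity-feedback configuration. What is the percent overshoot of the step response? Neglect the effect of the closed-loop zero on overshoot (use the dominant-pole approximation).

Forward path: (3.87 + 1.5s)·3.5/(s(s+1.3)). The closed-loop characteristic equation is s² + (1.3 + 3.5·1.5)s + 3.5·3.87 = 0.
That is s² + 6.55s + 13.54 = 0, so ω_n = 3.68 rad/s and ζ = 6.55/(2·3.68) = 0.8899.
%OS = 100·exp(−πζ/√(1−ζ²)) = 0.218%.

0.218%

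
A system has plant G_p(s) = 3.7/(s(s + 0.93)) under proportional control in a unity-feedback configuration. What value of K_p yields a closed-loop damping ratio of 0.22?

Closed-loop characteristic equation: s² + 0.93s + K_p·3.7 = 0.
So ω_n = √(3.7K_p) and 2ζω_n = 0.93, giving ζ = 0.93/(2√(3.7K_p)).
Setting ζ = 0.22: √(3.7K_p) = 0.93/(2·0.22) = 2.114, so K_p = 4.467/3.7 = 1.21.

K_p = 1.21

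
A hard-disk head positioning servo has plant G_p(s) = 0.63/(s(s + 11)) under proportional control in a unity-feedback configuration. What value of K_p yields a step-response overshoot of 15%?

K_p = 180

From %OS = 100·exp(−πζ/√(1−ζ²)) = 15%, ζ = −ln(0.15)/√(π²+ln²(0.15)) = 0.5169.
Characteristic equation s² + 11s + 0.63K_p = 0 gives ζ = 11/(2√(0.63K_p)).
Setting ζ = 0.5169: √(0.63K_p) = 11/(2·0.5169) = 10.64, so K_p = 113.2/0.63 = 180.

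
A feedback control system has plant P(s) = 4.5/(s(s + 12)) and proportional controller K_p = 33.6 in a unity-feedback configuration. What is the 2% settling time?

T_s ≈ 0.667 s

The closed-loop denominator s² + 12s + 151.2 gives ω_n = √151.2 = 12.3 and ζ = 12/(2ω_n) = 0.488.
2% settling time T_s ≈ 4/(ζω_n) = 4/6 = 0.667 s.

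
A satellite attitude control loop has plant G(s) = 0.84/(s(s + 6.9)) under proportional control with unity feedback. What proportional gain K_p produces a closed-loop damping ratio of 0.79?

Closed-loop characteristic equation: s² + 6.9s + K_p·0.84 = 0.
So ω_n = √(0.84K_p) and 2ζω_n = 6.9, giving ζ = 6.9/(2√(0.84K_p)).
Setting ζ = 0.79: √(0.84K_p) = 6.9/(2·0.79) = 4.367, so K_p = 19.07/0.84 = 22.7.

K_p = 22.7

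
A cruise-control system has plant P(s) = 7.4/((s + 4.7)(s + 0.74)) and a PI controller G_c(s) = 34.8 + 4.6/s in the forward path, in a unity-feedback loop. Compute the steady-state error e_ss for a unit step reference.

The open loop G_c(s)P(s) has a pole at the origin (type 1), so the static position error constant is infinite and e_ss = 1/(1+∞) = 0.

0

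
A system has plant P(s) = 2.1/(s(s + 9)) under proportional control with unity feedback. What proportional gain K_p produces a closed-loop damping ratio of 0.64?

Closed-loop characteristic equation: s² + 9s + K_p·2.1 = 0.
So ω_n = √(2.1K_p) and 2ζω_n = 9, giving ζ = 9/(2√(2.1K_p)).
Setting ζ = 0.64: √(2.1K_p) = 9/(2·0.64) = 7.031, so K_p = 49.44/2.1 = 23.5.

K_p = 23.5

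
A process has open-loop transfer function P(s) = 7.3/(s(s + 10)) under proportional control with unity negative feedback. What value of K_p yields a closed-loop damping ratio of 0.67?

Closed-loop characteristic equation: s² + 10s + K_p·7.3 = 0.
So ω_n = √(7.3K_p) and 2ζω_n = 10, giving ζ = 10/(2√(7.3K_p)).
Setting ζ = 0.67: √(7.3K_p) = 10/(2·0.67) = 7.463, so K_p = 55.69/7.3 = 7.63.

K_p = 7.63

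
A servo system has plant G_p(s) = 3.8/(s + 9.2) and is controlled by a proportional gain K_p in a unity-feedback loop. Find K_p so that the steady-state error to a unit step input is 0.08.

K_p = 27.8

The loop is type 0, so e_ss(step) = 1/(1 + K_pos) with K_pos = K_p·G_p(0).
G_p(0) = 0.413. Require 1/(1 + K_p·0.413) = 0.08, so 1 + 0.413·K_p = 12.5.
K_p = (12.5 − 1)/0.413 = 27.8.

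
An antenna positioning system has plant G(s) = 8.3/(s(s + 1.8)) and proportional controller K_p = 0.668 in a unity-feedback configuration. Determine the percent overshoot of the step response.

The closed-loop denominator s² + 1.8s + 5.544 gives ω_n = √5.544 = 2.355 and ζ = 1.8/(2ω_n) = 0.3822.
%OS = 100·exp(−πζ/√(1−ζ²)) = 100·exp(−π·0.3822/√0.8539) = 27.3%.

27.3%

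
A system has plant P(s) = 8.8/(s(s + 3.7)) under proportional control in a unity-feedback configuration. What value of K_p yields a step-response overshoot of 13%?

K_p = 1.31

From %OS = 100·exp(−πζ/√(1−ζ²)) = 13%, ζ = −ln(0.13)/√(π²+ln²(0.13)) = 0.5446.
Characteristic equation s² + 3.7s + 8.8K_p = 0 gives ζ = 3.7/(2√(8.8K_p)).
Setting ζ = 0.5446: √(8.8K_p) = 3.7/(2·0.5446) = 3.397, so K_p = 11.54/8.8 = 1.31.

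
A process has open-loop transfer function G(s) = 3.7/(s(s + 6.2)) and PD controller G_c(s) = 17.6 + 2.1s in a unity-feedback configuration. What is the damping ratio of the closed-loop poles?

ζ = 0.866

Forward path: (17.6 + 2.1s)·3.7/(s(s+6.2)). The closed-loop characteristic equation is s² + (6.2 + 3.7·2.1)s + 3.7·17.6 = 0.
That is s² + 13.97s + 65.12 = 0, so ω_n = 8.07 rad/s and ζ = 13.97/(2·8.07) = 0.8656.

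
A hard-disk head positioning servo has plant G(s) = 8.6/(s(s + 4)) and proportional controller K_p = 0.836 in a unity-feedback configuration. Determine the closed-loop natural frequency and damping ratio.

ω_n = 2.68 rad/s, ζ = 0.746

With unity feedback the closed-loop characteristic equation is s² + 4s + 0.836·8.6 = s² + 4s + 7.19 = 0.
Matching s² + 2ζω_n s + ω_n²: ω_n = √7.19 = 2.681 rad/s and 2ζω_n = 4, so ζ = 4/(2·2.681) = 0.746.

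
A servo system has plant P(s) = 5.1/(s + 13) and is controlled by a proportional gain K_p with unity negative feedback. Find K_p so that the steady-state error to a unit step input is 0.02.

K_p = 125

Steady-state error for a unit step on this type-0 loop is 1/(1 + K_p·P(0)).
P(0) = 0.3923. Require 1/(1 + K_p·0.3923) = 0.02, so 1 + 0.3923·K_p = 50.
K_p = (50 − 1)/0.3923 = 125.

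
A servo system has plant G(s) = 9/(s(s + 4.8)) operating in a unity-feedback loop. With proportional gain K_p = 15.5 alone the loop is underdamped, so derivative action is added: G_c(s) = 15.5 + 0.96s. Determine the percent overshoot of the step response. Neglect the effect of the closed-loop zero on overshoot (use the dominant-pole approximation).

Forward path: (15.5 + 0.96s)·9/(s(s+4.8)). The closed-loop characteristic equation is s² + (4.8 + 9·0.96)s + 9·15.5 = 0.
That is s² + 13.44s + 139.5 = 0, so ω_n = 11.81 rad/s and ζ = 13.44/(2·11.81) = 0.569.
%OS = 100·exp(−πζ/√(1−ζ²)) = 11.4%.

11.4%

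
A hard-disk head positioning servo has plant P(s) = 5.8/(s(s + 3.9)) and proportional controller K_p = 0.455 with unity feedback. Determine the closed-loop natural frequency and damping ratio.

With unity feedback the closed-loop characteristic equation is s² + 3.9s + 0.455·5.8 = s² + 3.9s + 2.639 = 0.
So ω_n² = 2.639 ⇒ ω_n = 1.624 rad/s, and ζ = 3.9/(2ω_n) = 1.2.

ω_n = 1.62 rad/s, ζ = 1.2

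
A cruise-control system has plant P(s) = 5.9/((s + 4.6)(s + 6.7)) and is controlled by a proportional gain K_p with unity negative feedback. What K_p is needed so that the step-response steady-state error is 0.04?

K_p = 125

The loop is type 0, so e_ss(step) = 1/(1 + K_pos) with K_pos = K_p·P(0).
P(0) = 0.1914. Require 1/(1 + K_p·0.1914) = 0.04, so 1 + 0.1914·K_p = 25.
K_p = (25 − 1)/0.1914 = 125.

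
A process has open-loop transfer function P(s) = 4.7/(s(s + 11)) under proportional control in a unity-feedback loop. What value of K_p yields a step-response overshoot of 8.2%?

K_p = 16.6

From %OS = 100·exp(−πζ/√(1−ζ²)) = 8.2%, ζ = −ln(0.082)/√(π²+ln²(0.082)) = 0.6228.
Characteristic equation s² + 11s + 4.7K_p = 0 gives ζ = 11/(2√(4.7K_p)).
Setting ζ = 0.6228: √(4.7K_p) = 11/(2·0.6228) = 8.831, so K_p = 77.98/4.7 = 16.6.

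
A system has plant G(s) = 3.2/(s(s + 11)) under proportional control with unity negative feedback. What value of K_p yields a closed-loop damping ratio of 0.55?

K_p = 31.2

Closed-loop characteristic equation: s² + 11s + K_p·3.2 = 0.
So ω_n = √(3.2K_p) and 2ζω_n = 11, giving ζ = 11/(2√(3.2K_p)).
Setting ζ = 0.55: √(3.2K_p) = 11/(2·0.55) = 10, so K_p = 100/3.2 = 31.2.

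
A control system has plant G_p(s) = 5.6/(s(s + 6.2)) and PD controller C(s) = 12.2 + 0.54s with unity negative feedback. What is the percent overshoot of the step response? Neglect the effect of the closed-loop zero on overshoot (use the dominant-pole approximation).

Forward path: (12.2 + 0.54s)·5.6/(s(s+6.2)). The closed-loop characteristic equation is s² + (6.2 + 5.6·0.54)s + 5.6·12.2 = 0.
That is s² + 9.224s + 68.32 = 0, so ω_n = 8.266 rad/s and ζ = 9.224/(2·8.266) = 0.558.
%OS = 100·exp(−πζ/√(1−ζ²)) = 12.1%.

12.1%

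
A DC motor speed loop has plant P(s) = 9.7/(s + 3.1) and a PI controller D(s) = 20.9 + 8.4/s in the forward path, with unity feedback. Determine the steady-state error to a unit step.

The open loop D(s)P(s) has a pole at the origin (type 1), so the static position error constant is infinite and e_ss = 1/(1+∞) = 0.

0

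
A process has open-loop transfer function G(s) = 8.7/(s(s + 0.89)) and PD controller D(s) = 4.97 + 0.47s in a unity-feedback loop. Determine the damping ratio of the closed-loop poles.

ζ = 0.379

Forward path: (4.97 + 0.47s)·8.7/(s(s+0.89)). The closed-loop characteristic equation is s² + (0.89 + 8.7·0.47)s + 8.7·4.97 = 0.
That is s² + 4.979s + 43.24 = 0, so ω_n = 6.576 rad/s and ζ = 4.979/(2·6.576) = 0.3786.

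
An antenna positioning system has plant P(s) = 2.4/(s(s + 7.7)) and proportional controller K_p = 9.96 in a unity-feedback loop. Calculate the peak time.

T_p = 1.04 s

Closed-loop characteristic equation: s² + 7.7s + 23.9 = 0, so ω_n = 4.889 rad/s and ζ = 7.7/(2·4.889) = 0.7875.
Damped frequency ω_d = ω_n√(1−ζ²) = 3.014 rad/s, so peak time T_p = π/ω_d = 1.04 s.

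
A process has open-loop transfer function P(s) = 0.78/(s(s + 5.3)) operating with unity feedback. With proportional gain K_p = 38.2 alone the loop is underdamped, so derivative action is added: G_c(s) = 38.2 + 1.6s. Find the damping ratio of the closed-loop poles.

Forward path: (38.2 + 1.6s)·0.78/(s(s+5.3)). The closed-loop characteristic equation is s² + (5.3 + 0.78·1.6)s + 0.78·38.2 = 0.
That is s² + 6.548s + 29.8 = 0, so ω_n = 5.459 rad/s and ζ = 6.548/(2·5.459) = 0.5998.

ζ = 0.6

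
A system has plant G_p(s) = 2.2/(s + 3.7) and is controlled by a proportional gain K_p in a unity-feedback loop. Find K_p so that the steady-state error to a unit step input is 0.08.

K_p = 19.3

The loop is type 0, so e_ss(step) = 1/(1 + K_pos) with K_pos = K_p·G_p(0).
G_p(0) = 0.5946. Require 1/(1 + K_p·0.5946) = 0.08, so 1 + 0.5946·K_p = 12.5.
K_p = (12.5 − 1)/0.5946 = 19.3.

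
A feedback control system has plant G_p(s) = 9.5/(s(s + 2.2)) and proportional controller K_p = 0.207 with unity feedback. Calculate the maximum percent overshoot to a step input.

1.88%

From 1 + K_pG_p(s) = 0: s² + 2.2s + 1.966 = 0 ⇒ ω_n = 1.402, ζ = 0.7844.
%OS = 100·exp(−πζ/√(1−ζ²)) = 100·exp(−π·0.7844/√0.3847) = 1.88%.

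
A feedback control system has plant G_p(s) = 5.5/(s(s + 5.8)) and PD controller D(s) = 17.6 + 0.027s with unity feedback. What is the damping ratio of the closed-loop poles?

ζ = 0.302

Forward path: (17.6 + 0.027s)·5.5/(s(s+5.8)). The closed-loop characteristic equation is s² + (5.8 + 5.5·0.027)s + 5.5·17.6 = 0.
That is s² + 5.949s + 96.8 = 0, so ω_n = 9.839 rad/s and ζ = 5.949/(2·9.839) = 0.3023.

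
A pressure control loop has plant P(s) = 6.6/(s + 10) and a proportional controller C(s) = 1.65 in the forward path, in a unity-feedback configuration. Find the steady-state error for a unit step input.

0.479

The loop is type 0. Static position error constant K_pos = C(0)·P(0) = 1.65·0.66 = 1.089.
Steady-state error to a unit step: e_ss = 1/(1+K_pos) = 1/2.089 = 0.479.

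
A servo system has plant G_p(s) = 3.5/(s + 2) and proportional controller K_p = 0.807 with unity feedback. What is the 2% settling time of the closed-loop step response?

Closed-loop transfer function: T(s) = K_p·G_p(s)/(1 + K_p·G_p(s)) = 2.825/(s + 2 + 2.825) = 2.825/(s + 4.825).
Time constant τ = 1/4.825 = 0.2073 s, so the 2% settling time is about 4τ = 0.829 s.

T_s ≈ 0.829 s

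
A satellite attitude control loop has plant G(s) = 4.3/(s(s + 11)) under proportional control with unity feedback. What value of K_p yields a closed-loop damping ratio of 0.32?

Closed-loop characteristic equation: s² + 11s + K_p·4.3 = 0.
So ω_n = √(4.3K_p) and 2ζω_n = 11, giving ζ = 11/(2√(4.3K_p)).
Setting ζ = 0.32: √(4.3K_p) = 11/(2·0.32) = 17.19, so K_p = 295.4/4.3 = 68.7.

K_p = 68.7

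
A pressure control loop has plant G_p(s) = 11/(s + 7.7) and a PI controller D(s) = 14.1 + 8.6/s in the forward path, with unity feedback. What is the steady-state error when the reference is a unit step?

The open loop D(s)G_p(s) has a pole at the origin (type 1), so the static position error constant is infinite and e_ss = 1/(1+∞) = 0.

0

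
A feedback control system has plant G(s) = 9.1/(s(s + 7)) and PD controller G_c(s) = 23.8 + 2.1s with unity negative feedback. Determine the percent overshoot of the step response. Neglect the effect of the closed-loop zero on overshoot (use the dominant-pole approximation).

Forward path: (23.8 + 2.1s)·9.1/(s(s+7)). The closed-loop characteristic equation is s² + (7 + 9.1·2.1)s + 9.1·23.8 = 0.
That is s² + 26.11s + 216.6 = 0, so ω_n = 14.72 rad/s and ζ = 26.11/(2·14.72) = 0.8871.
%OS = 100·exp(−πζ/√(1−ζ²)) = 0.239%.

0.239%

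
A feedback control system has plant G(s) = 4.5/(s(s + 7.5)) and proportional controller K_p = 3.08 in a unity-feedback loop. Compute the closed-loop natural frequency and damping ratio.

The closed-loop denominator is s(s+7.5) + 3.08·4.5 = s² + 7.5s + 13.86.
So ω_n² = 13.86 ⇒ ω_n = 3.723 rad/s, and ζ = 7.5/(2ω_n) = 1.01.

ω_n = 3.72 rad/s, ζ = 1.01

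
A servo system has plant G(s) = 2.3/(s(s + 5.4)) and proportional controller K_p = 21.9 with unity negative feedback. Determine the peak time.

T_p = 0.479 s

From 1 + K_pG(s) = 0: s² + 5.4s + 50.37 = 0 ⇒ ω_n = 7.097, ζ = 0.3804.
Damped frequency ω_d = ω_n√(1−ζ²) = 6.564 rad/s, so peak time T_p = π/ω_d = 0.479 s.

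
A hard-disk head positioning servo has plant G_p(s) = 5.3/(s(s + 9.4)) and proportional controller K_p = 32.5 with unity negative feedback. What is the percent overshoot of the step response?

From 1 + K_pG_p(s) = 0: s² + 9.4s + 172.2 = 0 ⇒ ω_n = 13.12, ζ = 0.3581.
%OS = 100·exp(−πζ/√(1−ζ²)) = 100·exp(−π·0.3581/√0.8718) = 30%.

30%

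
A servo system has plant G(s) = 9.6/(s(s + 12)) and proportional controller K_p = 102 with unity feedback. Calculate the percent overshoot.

The closed-loop denominator s² + 12s + 979.2 gives ω_n = √979.2 = 31.29 and ζ = 12/(2ω_n) = 0.1917.
%OS = 100·exp(−πζ/√(1−ζ²)) = 100·exp(−π·0.1917/√0.9632) = 54.1%.

54.1%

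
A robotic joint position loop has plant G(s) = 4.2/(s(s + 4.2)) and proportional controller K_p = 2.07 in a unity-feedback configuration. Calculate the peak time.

T_p = 1.52 s

From 1 + K_pG(s) = 0: s² + 4.2s + 8.694 = 0 ⇒ ω_n = 2.949, ζ = 0.7122.
Damped frequency ω_d = ω_n√(1−ζ²) = 2.07 rad/s, so peak time T_p = π/ω_d = 1.52 s.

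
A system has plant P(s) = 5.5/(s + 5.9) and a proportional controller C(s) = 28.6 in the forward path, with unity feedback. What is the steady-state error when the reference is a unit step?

The loop is type 0. Static position error constant K_pos = C(0)·P(0) = 28.6·0.9322 = 26.66.
Steady-state error to a unit step: e_ss = 1/(1+K_pos) = 1/27.66 = 0.0362.

0.0362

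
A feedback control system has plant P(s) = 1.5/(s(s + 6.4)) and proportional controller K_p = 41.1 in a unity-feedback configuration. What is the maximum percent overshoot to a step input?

24.6%

The closed-loop denominator s² + 6.4s + 61.65 gives ω_n = √61.65 = 7.852 and ζ = 6.4/(2ω_n) = 0.4076.
%OS = 100·exp(−πζ/√(1−ζ²)) = 100·exp(−π·0.4076/√0.8339) = 24.6%.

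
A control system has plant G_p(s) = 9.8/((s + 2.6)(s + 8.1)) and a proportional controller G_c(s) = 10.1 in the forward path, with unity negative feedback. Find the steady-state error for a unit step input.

The loop is type 0. Static position error constant K_pos = G_c(0)·G_p(0) = 10.1·0.4653 = 4.7.
Steady-state error to a unit step: e_ss = 1/(1+K_pos) = 1/5.7 = 0.175.

0.175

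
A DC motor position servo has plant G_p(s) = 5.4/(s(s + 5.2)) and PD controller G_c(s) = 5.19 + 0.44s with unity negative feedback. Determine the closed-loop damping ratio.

Forward path: (5.19 + 0.44s)·5.4/(s(s+5.2)). The closed-loop characteristic equation is s² + (5.2 + 5.4·0.44)s + 5.4·5.19 = 0.
That is s² + 7.576s + 28.03 = 0, so ω_n = 5.294 rad/s and ζ = 7.576/(2·5.294) = 0.7155.

ζ = 0.716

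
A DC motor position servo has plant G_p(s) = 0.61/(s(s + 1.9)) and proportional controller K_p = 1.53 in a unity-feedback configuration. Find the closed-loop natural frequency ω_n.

With unity feedback the closed-loop characteristic equation is s² + 1.9s + 1.53·0.61 = s² + 1.9s + 0.9333 = 0.
Matching s² + 2ζω_n s + ω_n²: ω_n = √0.9333 = 0.9661 rad/s and 2ζω_n = 1.9, so ζ = 1.9/(2·0.9661) = 0.983.

ω_n = 0.966 rad/s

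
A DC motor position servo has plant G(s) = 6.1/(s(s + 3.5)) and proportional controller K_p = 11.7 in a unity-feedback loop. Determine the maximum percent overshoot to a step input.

51.4%

The closed-loop denominator s² + 3.5s + 71.37 gives ω_n = √71.37 = 8.448 and ζ = 3.5/(2ω_n) = 0.2071.
%OS = 100·exp(−πζ/√(1−ζ²)) = 100·exp(−π·0.2071/√0.9571) = 51.4%.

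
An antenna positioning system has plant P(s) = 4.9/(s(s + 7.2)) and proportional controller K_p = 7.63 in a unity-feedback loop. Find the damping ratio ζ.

The closed-loop denominator is s(s+7.2) + 7.63·4.9 = s² + 7.2s + 37.39.
So ω_n² = 37.39 ⇒ ω_n = 6.114 rad/s, and ζ = 7.2/(2ω_n) = 0.589.

ζ = 0.589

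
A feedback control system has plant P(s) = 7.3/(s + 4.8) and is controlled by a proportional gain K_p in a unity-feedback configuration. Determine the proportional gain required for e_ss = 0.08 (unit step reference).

K_p = 7.56

Steady-state error for a unit step on this type-0 loop is 1/(1 + K_p·P(0)).
P(0) = 1.521. Require 1/(1 + K_p·1.521) = 0.08, so 1 + 1.521·K_p = 12.5.
K_p = (12.5 − 1)/1.521 = 7.56.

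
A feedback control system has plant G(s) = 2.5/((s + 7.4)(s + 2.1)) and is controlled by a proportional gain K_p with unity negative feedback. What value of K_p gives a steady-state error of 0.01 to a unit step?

K_p = 615

Steady-state error for a unit step on this type-0 loop is 1/(1 + K_p·G(0)).
G(0) = 0.1609. Require 1/(1 + K_p·0.1609) = 0.01, so 1 + 0.1609·K_p = 100.
K_p = (100 − 1)/0.1609 = 615.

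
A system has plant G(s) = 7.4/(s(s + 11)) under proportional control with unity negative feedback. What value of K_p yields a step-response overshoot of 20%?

K_p = 19.7

From %OS = 100·exp(−πζ/√(1−ζ²)) = 20%, ζ = −ln(0.2)/√(π²+ln²(0.2)) = 0.4559.
Characteristic equation s² + 11s + 7.4K_p = 0 gives ζ = 11/(2√(7.4K_p)).
Setting ζ = 0.4559: √(7.4K_p) = 11/(2·0.4559) = 12.06, so K_p = 145.5/7.4 = 19.7.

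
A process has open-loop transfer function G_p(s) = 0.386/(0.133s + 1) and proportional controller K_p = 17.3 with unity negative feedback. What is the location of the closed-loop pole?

Closed loop: T(s) = K_p·G_p/(1+K_p·G_p) = 6.678/(0.133s + 1 + 6.678), with pole at s = −(1 + 6.678)/0.133 = −57.73.

s = -57.73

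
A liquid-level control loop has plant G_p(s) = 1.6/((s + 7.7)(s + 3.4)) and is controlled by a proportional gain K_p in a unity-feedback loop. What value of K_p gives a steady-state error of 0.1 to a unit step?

K_p = 147

The loop is type 0, so e_ss(step) = 1/(1 + K_pos) with K_pos = K_p·G_p(0).
G_p(0) = 0.06112. Require 1/(1 + K_p·0.06112) = 0.1, so 1 + 0.06112·K_p = 10.
K_p = (10 − 1)/0.06112 = 147.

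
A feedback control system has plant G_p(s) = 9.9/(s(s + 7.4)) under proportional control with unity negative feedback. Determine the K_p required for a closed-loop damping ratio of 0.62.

Closed-loop characteristic equation: s² + 7.4s + K_p·9.9 = 0.
So ω_n = √(9.9K_p) and 2ζω_n = 7.4, giving ζ = 7.4/(2√(9.9K_p)).
Setting ζ = 0.62: √(9.9K_p) = 7.4/(2·0.62) = 5.968, so K_p = 35.61/9.9 = 3.6.

K_p = 3.6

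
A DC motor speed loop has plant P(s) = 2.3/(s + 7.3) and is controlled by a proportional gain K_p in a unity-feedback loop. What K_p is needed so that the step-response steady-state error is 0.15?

The loop is type 0, so e_ss(step) = 1/(1 + K_pos) with K_pos = K_p·P(0).
P(0) = 0.3151. Require 1/(1 + K_p·0.3151) = 0.15, so 1 + 0.3151·K_p = 6.667.
K_p = (6.667 − 1)/0.3151 = 18.

K_p = 18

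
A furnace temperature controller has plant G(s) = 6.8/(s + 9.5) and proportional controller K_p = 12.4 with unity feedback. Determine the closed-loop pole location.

Closed-loop transfer function: T(s) = K_p·G(s)/(1 + K_p·G(s)) = 84.32/(s + 9.5 + 84.32) = 84.32/(s + 93.82).
The closed-loop pole is at s = −93.82.

s = -93.82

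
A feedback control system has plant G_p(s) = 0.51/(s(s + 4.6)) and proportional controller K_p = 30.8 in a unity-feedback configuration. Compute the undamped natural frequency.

ω_n = 3.96 rad/s

The closed-loop denominator is s(s+4.6) + 30.8·0.51 = s² + 4.6s + 15.71.
Matching s² + 2ζω_n s + ω_n²: ω_n = √15.71 = 3.963 rad/s and 2ζω_n = 4.6, so ζ = 4.6/(2·3.963) = 0.58.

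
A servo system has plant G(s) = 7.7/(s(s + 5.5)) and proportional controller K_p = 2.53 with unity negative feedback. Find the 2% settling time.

The closed-loop denominator s² + 5.5s + 19.48 gives ω_n = √19.48 = 4.414 and ζ = 5.5/(2ω_n) = 0.6231.
2% settling time T_s ≈ 4/(ζω_n) = 4/2.75 = 1.45 s.

T_s ≈ 1.45 s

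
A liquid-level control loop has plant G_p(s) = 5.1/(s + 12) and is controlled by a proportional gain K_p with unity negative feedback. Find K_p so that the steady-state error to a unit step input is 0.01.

K_p = 233

Steady-state error for a unit step on this type-0 loop is 1/(1 + K_p·G_p(0)).
G_p(0) = 0.425. Require 1/(1 + K_p·0.425) = 0.01, so 1 + 0.425·K_p = 100.
K_p = (100 − 1)/0.425 = 233.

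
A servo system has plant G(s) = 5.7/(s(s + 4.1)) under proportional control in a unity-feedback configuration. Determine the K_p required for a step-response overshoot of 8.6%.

From %OS = 100·exp(−πζ/√(1−ζ²)) = 8.6%, ζ = −ln(0.086)/√(π²+ln²(0.086)) = 0.6155.
Characteristic equation s² + 4.1s + 5.7K_p = 0 gives ζ = 4.1/(2√(5.7K_p)).
Setting ζ = 0.6155: √(5.7K_p) = 4.1/(2·0.6155) = 3.331, so K_p = 11.09/5.7 = 1.95.

K_p = 1.95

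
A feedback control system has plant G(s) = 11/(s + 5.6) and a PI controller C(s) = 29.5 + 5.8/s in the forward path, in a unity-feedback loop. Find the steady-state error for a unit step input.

The open loop C(s)G(s) has a pole at the origin (type 1), so the static position error constant is infinite and e_ss = 1/(1+∞) = 0.

0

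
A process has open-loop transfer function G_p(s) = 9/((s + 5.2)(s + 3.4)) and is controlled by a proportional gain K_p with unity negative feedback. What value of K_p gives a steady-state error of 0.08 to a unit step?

Steady-state error for a unit step on this type-0 loop is 1/(1 + K_p·G_p(0)).
G_p(0) = 0.509. Require 1/(1 + K_p·0.509) = 0.08, so 1 + 0.509·K_p = 12.5.
K_p = (12.5 − 1)/0.509 = 22.6.

K_p = 22.6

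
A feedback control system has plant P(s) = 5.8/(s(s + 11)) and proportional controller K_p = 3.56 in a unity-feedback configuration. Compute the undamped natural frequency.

1 + K_p·P(s) = 0 gives s² + 11s + 20.65 = 0.
So ω_n² = 20.65 ⇒ ω_n = 4.544 rad/s, and ζ = 11/(2ω_n) = 1.21.

ω_n = 4.54 rad/s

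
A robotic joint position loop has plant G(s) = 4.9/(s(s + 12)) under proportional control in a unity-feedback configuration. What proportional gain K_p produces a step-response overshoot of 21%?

From %OS = 100·exp(−πζ/√(1−ζ²)) = 21%, ζ = −ln(0.21)/√(π²+ln²(0.21)) = 0.4449.
Characteristic equation s² + 12s + 4.9K_p = 0 gives ζ = 12/(2√(4.9K_p)).
Setting ζ = 0.4449: √(4.9K_p) = 12/(2·0.4449) = 13.49, so K_p = 181.9/4.9 = 37.1.

K_p = 37.1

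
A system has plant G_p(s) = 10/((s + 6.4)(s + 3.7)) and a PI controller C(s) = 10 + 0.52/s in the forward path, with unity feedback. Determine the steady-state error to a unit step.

0

The open loop C(s)G_p(s) has a pole at the origin (type 1), so the static position error constant is infinite and e_ss = 1/(1+∞) = 0.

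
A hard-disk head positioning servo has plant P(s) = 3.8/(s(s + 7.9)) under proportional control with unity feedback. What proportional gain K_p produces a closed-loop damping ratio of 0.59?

Closed-loop characteristic equation: s² + 7.9s + K_p·3.8 = 0.
So ω_n = √(3.8K_p) and 2ζω_n = 7.9, giving ζ = 7.9/(2√(3.8K_p)).
Setting ζ = 0.59: √(3.8K_p) = 7.9/(2·0.59) = 6.695, so K_p = 44.82/3.8 = 11.8.

K_p = 11.8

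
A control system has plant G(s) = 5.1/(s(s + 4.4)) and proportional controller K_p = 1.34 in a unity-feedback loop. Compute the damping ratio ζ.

1 + K_p·G(s) = 0 gives s² + 4.4s + 6.834 = 0.
Matching s² + 2ζω_n s + ω_n²: ω_n = √6.834 = 2.614 rad/s and 2ζω_n = 4.4, so ζ = 4.4/(2·2.614) = 0.842.

ζ = 0.842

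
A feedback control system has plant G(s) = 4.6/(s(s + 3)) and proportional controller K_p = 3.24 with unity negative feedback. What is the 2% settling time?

T_s ≈ 2.67 s

The closed-loop denominator s² + 3s + 14.9 gives ω_n = √14.9 = 3.861 and ζ = 3/(2ω_n) = 0.3885.
2% settling time T_s ≈ 4/(ζω_n) = 4/1.5 = 2.67 s.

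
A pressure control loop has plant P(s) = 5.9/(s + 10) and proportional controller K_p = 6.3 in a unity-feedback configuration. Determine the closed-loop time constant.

τ = 0.0212 s

Closed-loop transfer function: T(s) = K_p·P(s)/(1 + K_p·P(s)) = 37.17/(s + 10 + 37.17) = 37.17/(s + 47.17).
Time constant τ = 1/47.17 = 0.0212 s.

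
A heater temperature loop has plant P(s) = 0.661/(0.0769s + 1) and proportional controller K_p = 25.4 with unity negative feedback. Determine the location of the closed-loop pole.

Closed loop: T(s) = K_p·P/(1+K_p·P) = 16.79/(0.0769s + 1 + 16.79), with pole at s = −(1 + 16.79)/0.0769 = −231.3.

s = -231.3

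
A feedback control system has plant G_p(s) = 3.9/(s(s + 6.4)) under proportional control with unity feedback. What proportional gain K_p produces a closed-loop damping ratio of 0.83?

Closed-loop characteristic equation: s² + 6.4s + K_p·3.9 = 0.
So ω_n = √(3.9K_p) and 2ζω_n = 6.4, giving ζ = 6.4/(2√(3.9K_p)).
Setting ζ = 0.83: √(3.9K_p) = 6.4/(2·0.83) = 3.855, so K_p = 14.86/3.9 = 3.81.

K_p = 3.81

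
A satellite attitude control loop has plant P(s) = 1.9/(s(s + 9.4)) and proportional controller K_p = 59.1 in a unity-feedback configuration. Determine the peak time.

Closed-loop characteristic equation: s² + 9.4s + 112.3 = 0, so ω_n = 10.6 rad/s and ζ = 9.4/(2·10.6) = 0.4435.
Damped frequency ω_d = ω_n√(1−ζ²) = 9.497 rad/s, so peak time T_p = π/ω_d = 0.331 s.

T_p = 0.331 s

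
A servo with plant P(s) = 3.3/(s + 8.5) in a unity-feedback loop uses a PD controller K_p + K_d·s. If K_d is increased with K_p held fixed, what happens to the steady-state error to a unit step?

At s = 0 the derivative term contributes nothing: C(0) = K_p regardless of K_d, so K_pos = K_p·P(0) and e_ss are unchanged.

unchanged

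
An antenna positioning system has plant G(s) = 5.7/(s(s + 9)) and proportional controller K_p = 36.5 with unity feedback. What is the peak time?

T_p = 0.229 s

Closed-loop characteristic equation: s² + 9s + 208.1 = 0, so ω_n = 14.42 rad/s and ζ = 9/(2·14.42) = 0.312.
Damped frequency ω_d = ω_n√(1−ζ²) = 13.7 rad/s, so peak time T_p = π/ω_d = 0.229 s.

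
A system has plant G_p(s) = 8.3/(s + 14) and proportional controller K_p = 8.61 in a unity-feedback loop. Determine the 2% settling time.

T_s ≈ 0.0468 s

Closed-loop transfer function: T(s) = K_p·G_p(s)/(1 + K_p·G_p(s)) = 71.46/(s + 14 + 71.46) = 71.46/(s + 85.46).
Time constant τ = 1/85.46 = 0.0117 s, so the 2% settling time is about 4τ = 0.0468 s.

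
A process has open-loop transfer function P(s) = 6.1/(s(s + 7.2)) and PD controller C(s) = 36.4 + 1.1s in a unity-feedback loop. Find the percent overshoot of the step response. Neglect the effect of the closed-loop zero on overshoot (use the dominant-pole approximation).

Forward path: (36.4 + 1.1s)·6.1/(s(s+7.2)). The closed-loop characteristic equation is s² + (7.2 + 6.1·1.1)s + 6.1·36.4 = 0.
That is s² + 13.91s + 222 = 0, so ω_n = 14.9 rad/s and ζ = 13.91/(2·14.9) = 0.4667.
%OS = 100·exp(−πζ/√(1−ζ²)) = 19.1%.

19.1%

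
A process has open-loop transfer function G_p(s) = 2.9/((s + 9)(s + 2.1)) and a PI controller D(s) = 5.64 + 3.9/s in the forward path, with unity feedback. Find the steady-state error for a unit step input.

The open loop D(s)G_p(s) has a pole at the origin (type 1), so the static position error constant is infinite and e_ss = 1/(1+∞) = 0.

0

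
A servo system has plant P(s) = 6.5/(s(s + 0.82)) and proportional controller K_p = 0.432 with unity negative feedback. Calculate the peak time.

From 1 + K_pP(s) = 0: s² + 0.82s + 2.808 = 0 ⇒ ω_n = 1.676, ζ = 0.2447.
Damped frequency ω_d = ω_n√(1−ζ²) = 1.625 rad/s, so peak time T_p = π/ω_d = 1.93 s.

T_p = 1.93 s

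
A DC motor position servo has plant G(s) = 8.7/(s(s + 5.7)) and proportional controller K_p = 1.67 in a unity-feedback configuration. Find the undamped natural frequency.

ω_n = 3.81 rad/s

1 + K_p·G(s) = 0 gives s² + 5.7s + 14.53 = 0.
Matching s² + 2ζω_n s + ω_n²: ω_n = √14.53 = 3.812 rad/s and 2ζω_n = 5.7, so ζ = 5.7/(2·3.812) = 0.748.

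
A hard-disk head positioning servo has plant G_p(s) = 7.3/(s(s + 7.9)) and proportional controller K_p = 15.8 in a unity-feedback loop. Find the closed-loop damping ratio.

1 + K_p·G_p(s) = 0 gives s² + 7.9s + 115.3 = 0.
So ω_n² = 115.3 ⇒ ω_n = 10.74 rad/s, and ζ = 7.9/(2ω_n) = 0.368.

ζ = 0.368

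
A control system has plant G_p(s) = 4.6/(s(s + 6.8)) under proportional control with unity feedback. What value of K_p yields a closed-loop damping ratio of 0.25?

K_p = 40.2

Closed-loop characteristic equation: s² + 6.8s + K_p·4.6 = 0.
So ω_n = √(4.6K_p) and 2ζω_n = 6.8, giving ζ = 6.8/(2√(4.6K_p)).
Setting ζ = 0.25: √(4.6K_p) = 6.8/(2·0.25) = 13.6, so K_p = 185/4.6 = 40.2.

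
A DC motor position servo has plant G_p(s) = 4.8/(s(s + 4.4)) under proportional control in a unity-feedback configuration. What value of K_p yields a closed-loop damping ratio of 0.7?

Closed-loop characteristic equation: s² + 4.4s + K_p·4.8 = 0.
So ω_n = √(4.8K_p) and 2ζω_n = 4.4, giving ζ = 4.4/(2√(4.8K_p)).
Setting ζ = 0.7: √(4.8K_p) = 4.4/(2·0.7) = 3.143, so K_p = 9.878/4.8 = 2.06.

K_p = 2.06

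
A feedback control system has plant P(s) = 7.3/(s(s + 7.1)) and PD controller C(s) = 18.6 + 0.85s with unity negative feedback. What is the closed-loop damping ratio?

Forward path: (18.6 + 0.85s)·7.3/(s(s+7.1)). The closed-loop characteristic equation is s² + (7.1 + 7.3·0.85)s + 7.3·18.6 = 0.
That is s² + 13.3s + 135.8 = 0, so ω_n = 11.65 rad/s and ζ = 13.3/(2·11.65) = 0.5709.

ζ = 0.571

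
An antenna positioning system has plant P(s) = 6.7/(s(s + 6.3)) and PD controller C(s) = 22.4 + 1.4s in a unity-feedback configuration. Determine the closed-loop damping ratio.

ζ = 0.64

Forward path: (22.4 + 1.4s)·6.7/(s(s+6.3)). The closed-loop characteristic equation is s² + (6.3 + 6.7·1.4)s + 6.7·22.4 = 0.
That is s² + 15.68s + 150.1 = 0, so ω_n = 12.25 rad/s and ζ = 15.68/(2·12.25) = 0.64.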